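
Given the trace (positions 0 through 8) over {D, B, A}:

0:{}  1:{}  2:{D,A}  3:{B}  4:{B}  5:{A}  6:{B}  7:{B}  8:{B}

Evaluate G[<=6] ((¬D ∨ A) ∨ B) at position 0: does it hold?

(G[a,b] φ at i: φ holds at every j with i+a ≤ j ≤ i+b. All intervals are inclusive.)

Yes

Check ((¬D ∨ A) ∨ B) at every j in [0,6]:
  j=0: true
  j=1: true
  j=2: true
  j=3: true
  j=4: true
  j=5: true
  j=6: true
All positions satisfy it → formula holds.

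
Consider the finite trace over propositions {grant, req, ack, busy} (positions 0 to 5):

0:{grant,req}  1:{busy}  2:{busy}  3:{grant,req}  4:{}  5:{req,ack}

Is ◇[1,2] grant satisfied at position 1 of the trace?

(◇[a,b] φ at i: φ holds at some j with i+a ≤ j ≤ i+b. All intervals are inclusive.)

Check grant at each j in [2,3]:
  j=2: false
  j=3: true
Found at j=3 → formula holds.

Holds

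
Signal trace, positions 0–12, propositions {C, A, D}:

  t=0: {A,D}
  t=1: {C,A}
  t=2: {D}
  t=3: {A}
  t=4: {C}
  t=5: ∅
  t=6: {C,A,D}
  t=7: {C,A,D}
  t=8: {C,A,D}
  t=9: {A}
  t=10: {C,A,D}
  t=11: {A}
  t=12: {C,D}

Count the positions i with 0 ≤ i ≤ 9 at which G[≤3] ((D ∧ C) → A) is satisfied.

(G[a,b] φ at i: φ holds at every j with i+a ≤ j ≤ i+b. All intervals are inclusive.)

Evaluate at each i in [0,9]:
  i=0: ✓ (all of [0,3])
  i=1: ✓ (all of [1,4])
  i=2: ✓ (all of [2,5])
  i=3: ✓ (all of [3,6])
  i=4: ✓ (all of [4,7])
  i=5: ✓ (all of [5,8])
  i=6: ✓ (all of [6,9])
  i=7: ✓ (all of [7,10])
  i=8: ✓ (all of [8,11])
  i=9: ✗ (fails at j=12)
Positions where it holds: {0, 1, 2, 3, 4, 5, 6, 7, 8} → 9.

9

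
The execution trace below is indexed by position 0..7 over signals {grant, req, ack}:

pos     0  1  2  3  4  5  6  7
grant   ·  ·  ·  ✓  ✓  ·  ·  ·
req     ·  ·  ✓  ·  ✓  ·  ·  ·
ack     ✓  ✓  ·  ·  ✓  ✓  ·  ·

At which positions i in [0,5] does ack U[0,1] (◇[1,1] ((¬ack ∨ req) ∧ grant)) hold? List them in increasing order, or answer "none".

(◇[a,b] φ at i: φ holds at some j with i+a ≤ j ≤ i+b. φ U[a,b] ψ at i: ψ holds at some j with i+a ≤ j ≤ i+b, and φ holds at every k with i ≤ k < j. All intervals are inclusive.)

Evaluate at each i in [0,5]:
  i=0: ✗ (no rhs in [0,1])
  i=1: ✓ (rhs at j=2; lhs holds on [1,1])
  i=2: ✓ (rhs at j=2)
  i=3: ✓ (rhs at j=3)
  i=4: ✗ (no rhs in [4,5])
  i=5: ✗ (no rhs in [5,6])

1, 2, 3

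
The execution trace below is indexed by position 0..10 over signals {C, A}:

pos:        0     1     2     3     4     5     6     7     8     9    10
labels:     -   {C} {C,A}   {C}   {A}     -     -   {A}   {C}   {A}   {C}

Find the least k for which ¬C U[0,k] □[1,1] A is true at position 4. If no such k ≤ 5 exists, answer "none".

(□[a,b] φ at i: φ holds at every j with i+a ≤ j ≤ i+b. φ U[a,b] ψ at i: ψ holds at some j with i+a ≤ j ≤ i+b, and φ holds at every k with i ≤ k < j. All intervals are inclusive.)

2

Need earliest j ≥ 4 with □[1,1] A, and ¬C at every k in [4,j-1].
  j=4: rhs fails.
  j=5: rhs fails.
  j=6: rhs holds; lhs holds on [4,5]. k = 2.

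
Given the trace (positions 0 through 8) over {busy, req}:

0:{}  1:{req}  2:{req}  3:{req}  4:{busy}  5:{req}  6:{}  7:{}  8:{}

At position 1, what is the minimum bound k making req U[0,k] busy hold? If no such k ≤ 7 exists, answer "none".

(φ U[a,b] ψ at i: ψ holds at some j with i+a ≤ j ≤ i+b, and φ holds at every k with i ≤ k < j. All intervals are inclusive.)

Need earliest j ≥ 1 with busy, and req at every k in [1,j-1].
  j=1: rhs fails.
  j=2: rhs fails.
  j=3: rhs fails.
  j=4: rhs holds; lhs holds on [1,3]. k = 3.

3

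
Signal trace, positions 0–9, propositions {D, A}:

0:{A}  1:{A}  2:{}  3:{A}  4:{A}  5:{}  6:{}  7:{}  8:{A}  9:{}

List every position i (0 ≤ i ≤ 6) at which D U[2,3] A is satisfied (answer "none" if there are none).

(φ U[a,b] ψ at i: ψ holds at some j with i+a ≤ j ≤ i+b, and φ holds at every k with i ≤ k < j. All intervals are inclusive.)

none

Evaluate at each i in [0,6]:
  i=0: ✗ (lhs fails at k=0 before rhs at j=3)
  i=1: ✗ (lhs fails at k=1 before rhs at j=3)
  i=2: ✗ (lhs fails at k=2 before rhs at j=4)
  i=3: ✗ (no rhs in [5,6])
  i=4: ✗ (no rhs in [6,7])
  i=5: ✗ (lhs fails at k=5 before rhs at j=8)
  i=6: ✗ (lhs fails at k=6 before rhs at j=8)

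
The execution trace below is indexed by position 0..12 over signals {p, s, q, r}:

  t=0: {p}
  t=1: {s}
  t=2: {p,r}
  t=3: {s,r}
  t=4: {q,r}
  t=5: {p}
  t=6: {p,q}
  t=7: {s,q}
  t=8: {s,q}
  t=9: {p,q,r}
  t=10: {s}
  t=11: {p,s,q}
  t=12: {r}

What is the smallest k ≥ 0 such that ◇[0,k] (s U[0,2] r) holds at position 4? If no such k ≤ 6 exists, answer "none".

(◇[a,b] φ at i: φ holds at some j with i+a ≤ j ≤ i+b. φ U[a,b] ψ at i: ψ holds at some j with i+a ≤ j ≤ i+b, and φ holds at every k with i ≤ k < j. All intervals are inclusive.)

Scan j = 4,5,… for (s U[0,2] r):
  j=4: holds
First hit at j=4, so smallest k = 4-4 = 0.

0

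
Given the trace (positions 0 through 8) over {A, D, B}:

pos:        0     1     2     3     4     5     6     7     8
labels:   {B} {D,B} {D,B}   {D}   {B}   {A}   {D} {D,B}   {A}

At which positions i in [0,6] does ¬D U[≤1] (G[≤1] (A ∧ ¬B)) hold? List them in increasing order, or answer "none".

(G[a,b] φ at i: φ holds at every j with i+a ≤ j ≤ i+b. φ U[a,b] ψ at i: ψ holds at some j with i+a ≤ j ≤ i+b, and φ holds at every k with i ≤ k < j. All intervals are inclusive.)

Evaluate at each i in [0,6]:
  i=0: ✗ (no rhs in [0,1])
  i=1: ✗ (no rhs in [1,2])
  i=2: ✗ (no rhs in [2,3])
  i=3: ✗ (no rhs in [3,4])
  i=4: ✗ (no rhs in [4,5])
  i=5: ✗ (no rhs in [5,6])
  i=6: ✗ (no rhs in [6,7])

none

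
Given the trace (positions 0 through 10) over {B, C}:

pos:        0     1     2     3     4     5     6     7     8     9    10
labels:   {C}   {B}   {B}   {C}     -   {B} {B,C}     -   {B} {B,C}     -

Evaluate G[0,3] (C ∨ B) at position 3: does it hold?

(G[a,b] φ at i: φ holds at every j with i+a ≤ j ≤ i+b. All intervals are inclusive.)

Check (C ∨ B) at every j in [3,6]:
  j=3: true
  j=4: false
  j=5: true
  j=6: true
Fails at j=4 → formula fails.

False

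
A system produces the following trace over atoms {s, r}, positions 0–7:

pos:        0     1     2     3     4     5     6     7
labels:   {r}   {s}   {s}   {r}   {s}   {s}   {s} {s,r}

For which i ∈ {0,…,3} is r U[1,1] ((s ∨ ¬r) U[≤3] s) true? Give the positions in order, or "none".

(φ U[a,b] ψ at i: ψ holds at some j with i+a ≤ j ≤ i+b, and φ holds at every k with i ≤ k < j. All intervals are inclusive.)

0, 3

Evaluate at each i in [0,3]:
  i=0: ✓ (rhs at j=1; lhs holds on [0,0])
  i=1: ✗ (lhs fails at k=1 before rhs at j=2)
  i=2: ✗ (no rhs in [3,3])
  i=3: ✓ (rhs at j=4; lhs holds on [3,3])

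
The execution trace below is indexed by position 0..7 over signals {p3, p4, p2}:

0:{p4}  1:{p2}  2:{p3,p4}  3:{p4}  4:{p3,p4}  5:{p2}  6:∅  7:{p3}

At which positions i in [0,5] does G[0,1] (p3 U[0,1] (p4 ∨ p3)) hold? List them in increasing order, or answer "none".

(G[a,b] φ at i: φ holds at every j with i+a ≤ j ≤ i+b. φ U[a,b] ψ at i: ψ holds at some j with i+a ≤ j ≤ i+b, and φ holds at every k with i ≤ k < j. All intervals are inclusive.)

2, 3

Evaluate at each i in [0,5]:
  i=0: ✗ (fails at j=1)
  i=1: ✗ (fails at j=1)
  i=2: ✓ (all of [2,3])
  i=3: ✓ (all of [3,4])
  i=4: ✗ (fails at j=5)
  i=5: ✗ (fails at j=5)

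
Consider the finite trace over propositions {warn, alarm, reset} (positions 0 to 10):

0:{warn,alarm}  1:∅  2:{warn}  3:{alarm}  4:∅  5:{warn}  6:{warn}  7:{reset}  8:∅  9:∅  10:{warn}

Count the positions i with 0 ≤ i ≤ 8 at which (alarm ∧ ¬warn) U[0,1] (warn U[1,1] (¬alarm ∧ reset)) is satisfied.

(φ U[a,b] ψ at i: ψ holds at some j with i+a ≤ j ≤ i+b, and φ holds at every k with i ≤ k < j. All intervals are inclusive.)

1

Evaluate at each i in [0,8]:
  i=0: ✗ (no rhs in [0,1])
  i=1: ✗ (no rhs in [1,2])
  i=2: ✗ (no rhs in [2,3])
  i=3: ✗ (no rhs in [3,4])
  i=4: ✗ (no rhs in [4,5])
  i=5: ✗ (lhs fails at k=5 before rhs at j=6)
  i=6: ✓ (rhs at j=6)
  i=7: ✗ (no rhs in [7,8])
  i=8: ✗ (no rhs in [8,9])
Positions where it holds: {6} → 1.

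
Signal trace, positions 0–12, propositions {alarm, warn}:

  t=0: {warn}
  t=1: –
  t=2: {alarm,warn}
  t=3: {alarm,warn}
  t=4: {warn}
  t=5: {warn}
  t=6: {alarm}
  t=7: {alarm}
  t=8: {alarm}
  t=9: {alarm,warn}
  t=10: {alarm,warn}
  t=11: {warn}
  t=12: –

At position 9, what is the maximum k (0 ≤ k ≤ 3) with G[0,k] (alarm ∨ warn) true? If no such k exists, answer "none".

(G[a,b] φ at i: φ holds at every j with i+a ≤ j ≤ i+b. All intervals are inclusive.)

(alarm ∨ warn) must hold from j=9 onward; find where it first fails.
  j=9: holds
  j=10: holds
  j=11: holds
  j=12: fails
Holds on [9,11], so largest k = 2.

2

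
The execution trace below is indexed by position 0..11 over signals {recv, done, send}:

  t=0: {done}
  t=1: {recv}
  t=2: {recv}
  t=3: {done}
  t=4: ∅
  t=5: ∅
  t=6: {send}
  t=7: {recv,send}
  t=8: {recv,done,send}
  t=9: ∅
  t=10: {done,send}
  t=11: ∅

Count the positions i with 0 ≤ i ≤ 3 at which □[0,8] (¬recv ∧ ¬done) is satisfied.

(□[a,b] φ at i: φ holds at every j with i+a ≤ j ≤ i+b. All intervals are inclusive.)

Evaluate at each i in [0,3]:
  i=0: ✗ (fails at j=0)
  i=1: ✗ (fails at j=1)
  i=2: ✗ (fails at j=2)
  i=3: ✗ (fails at j=3)
Positions where it holds: {} → 0.

0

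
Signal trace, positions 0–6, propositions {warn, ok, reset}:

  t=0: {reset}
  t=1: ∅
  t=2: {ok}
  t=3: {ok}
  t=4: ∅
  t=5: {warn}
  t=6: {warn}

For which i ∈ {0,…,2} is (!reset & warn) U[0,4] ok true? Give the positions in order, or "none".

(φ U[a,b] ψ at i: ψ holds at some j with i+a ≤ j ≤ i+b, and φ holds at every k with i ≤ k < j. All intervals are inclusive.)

2

Evaluate at each i in [0,2]:
  i=0: ✗ (lhs fails at k=0 before rhs at j=2)
  i=1: ✗ (lhs fails at k=1 before rhs at j=2)
  i=2: ✓ (rhs at j=2)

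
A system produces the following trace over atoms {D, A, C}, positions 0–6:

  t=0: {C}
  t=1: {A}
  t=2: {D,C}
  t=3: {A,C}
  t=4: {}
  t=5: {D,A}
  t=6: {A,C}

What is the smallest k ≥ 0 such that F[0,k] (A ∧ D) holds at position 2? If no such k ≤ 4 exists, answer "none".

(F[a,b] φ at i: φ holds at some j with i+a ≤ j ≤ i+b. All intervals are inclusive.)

3

Scan j = 2,3,… for (A ∧ D):
  j=2: fails
  j=3: fails
  j=4: fails
  j=5: holds
First hit at j=5, so smallest k = 5-2 = 3.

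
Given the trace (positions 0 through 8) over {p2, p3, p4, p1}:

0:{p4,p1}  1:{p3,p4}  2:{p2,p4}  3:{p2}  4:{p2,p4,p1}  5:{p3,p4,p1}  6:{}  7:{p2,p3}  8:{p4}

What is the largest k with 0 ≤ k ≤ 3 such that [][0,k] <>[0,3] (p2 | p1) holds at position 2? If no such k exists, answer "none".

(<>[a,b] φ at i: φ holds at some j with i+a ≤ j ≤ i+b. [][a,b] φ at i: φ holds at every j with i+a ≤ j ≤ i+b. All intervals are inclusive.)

3

<>[0,3] (p2 | p1) must hold from j=2 onward; find where it first fails.
  j=2: holds
  j=3: holds
  j=4: holds
  j=5: holds
Holds through j=5; largest k = 3.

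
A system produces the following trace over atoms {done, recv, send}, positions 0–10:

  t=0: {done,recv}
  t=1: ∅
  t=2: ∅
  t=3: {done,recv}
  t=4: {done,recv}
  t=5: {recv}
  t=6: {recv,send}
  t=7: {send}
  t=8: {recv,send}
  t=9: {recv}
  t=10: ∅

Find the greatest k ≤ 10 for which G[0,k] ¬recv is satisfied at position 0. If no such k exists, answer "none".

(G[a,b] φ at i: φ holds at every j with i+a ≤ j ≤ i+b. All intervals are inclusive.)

¬recv must hold from j=0 onward; find where it first fails.
  j=0: fails → no k works.

none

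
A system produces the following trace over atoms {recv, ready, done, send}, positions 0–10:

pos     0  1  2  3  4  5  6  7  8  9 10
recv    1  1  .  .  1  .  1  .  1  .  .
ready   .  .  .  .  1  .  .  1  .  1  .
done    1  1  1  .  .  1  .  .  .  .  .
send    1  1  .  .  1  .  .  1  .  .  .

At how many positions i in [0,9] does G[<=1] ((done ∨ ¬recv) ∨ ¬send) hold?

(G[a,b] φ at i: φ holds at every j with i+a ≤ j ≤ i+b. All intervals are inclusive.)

Evaluate at each i in [0,9]:
  i=0: ✓ (all of [0,1])
  i=1: ✓ (all of [1,2])
  i=2: ✓ (all of [2,3])
  i=3: ✗ (fails at j=4)
  i=4: ✗ (fails at j=4)
  i=5: ✓ (all of [5,6])
  i=6: ✓ (all of [6,7])
  i=7: ✓ (all of [7,8])
  i=8: ✓ (all of [8,9])
  i=9: ✓ (all of [9,10])
Positions where it holds: {0, 1, 2, 5, 6, 7, 8, 9} → 8.

8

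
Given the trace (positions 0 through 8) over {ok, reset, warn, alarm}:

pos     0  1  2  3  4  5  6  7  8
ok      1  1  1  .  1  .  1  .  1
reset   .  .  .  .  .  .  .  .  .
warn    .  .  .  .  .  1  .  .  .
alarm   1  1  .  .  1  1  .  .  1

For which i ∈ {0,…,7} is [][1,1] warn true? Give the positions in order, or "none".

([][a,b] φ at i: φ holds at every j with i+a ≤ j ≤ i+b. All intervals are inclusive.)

Evaluate at each i in [0,7]:
  i=0: ✗ (fails at j=1)
  i=1: ✗ (fails at j=2)
  i=2: ✗ (fails at j=3)
  i=3: ✗ (fails at j=4)
  i=4: ✓ (all of [5,5])
  i=5: ✗ (fails at j=6)
  i=6: ✗ (fails at j=7)
  i=7: ✗ (fails at j=8)

4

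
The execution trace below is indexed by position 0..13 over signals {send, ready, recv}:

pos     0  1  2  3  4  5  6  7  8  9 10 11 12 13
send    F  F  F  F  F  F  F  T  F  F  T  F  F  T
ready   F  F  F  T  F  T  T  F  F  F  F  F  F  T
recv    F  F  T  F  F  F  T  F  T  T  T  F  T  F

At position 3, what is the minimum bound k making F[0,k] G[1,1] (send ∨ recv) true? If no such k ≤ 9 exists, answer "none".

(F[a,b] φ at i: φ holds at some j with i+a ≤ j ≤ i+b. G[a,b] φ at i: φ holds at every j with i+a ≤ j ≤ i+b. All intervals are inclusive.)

2

Scan j = 3,4,… for G[1,1] (send ∨ recv):
  j=3: fails
  j=4: fails
  j=5: holds
First hit at j=5, so smallest k = 5-3 = 2.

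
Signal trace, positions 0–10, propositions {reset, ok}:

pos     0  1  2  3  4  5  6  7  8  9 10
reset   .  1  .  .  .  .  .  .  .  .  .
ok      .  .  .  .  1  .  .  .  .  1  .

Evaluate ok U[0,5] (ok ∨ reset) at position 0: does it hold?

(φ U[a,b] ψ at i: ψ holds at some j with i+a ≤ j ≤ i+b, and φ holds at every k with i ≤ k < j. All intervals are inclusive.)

Need some j in [0,5] with (ok ∨ reset), and ok at every k in [0,j-1].
  j=0: (ok ∨ reset) false.
  j=1: (ok ∨ reset) holds, but ok fails at k=0 → not this j.
  j=2: (ok ∨ reset) false.
  j=3: (ok ∨ reset) false.
  j=4: (ok ∨ reset) holds, but ok fails at k=0 → not this j.
  j=5: (ok ∨ reset) false.
No j in the window works → until fails.

Does not hold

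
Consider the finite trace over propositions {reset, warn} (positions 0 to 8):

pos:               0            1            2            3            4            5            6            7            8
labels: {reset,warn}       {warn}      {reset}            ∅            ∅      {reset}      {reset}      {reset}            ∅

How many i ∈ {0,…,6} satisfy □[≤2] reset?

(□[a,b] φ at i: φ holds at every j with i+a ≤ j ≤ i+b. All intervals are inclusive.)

1

Evaluate at each i in [0,6]:
  i=0: ✗ (fails at j=1)
  i=1: ✗ (fails at j=1)
  i=2: ✗ (fails at j=3)
  i=3: ✗ (fails at j=3)
  i=4: ✗ (fails at j=4)
  i=5: ✓ (all of [5,7])
  i=6: ✗ (fails at j=8)
Positions where it holds: {5} → 1.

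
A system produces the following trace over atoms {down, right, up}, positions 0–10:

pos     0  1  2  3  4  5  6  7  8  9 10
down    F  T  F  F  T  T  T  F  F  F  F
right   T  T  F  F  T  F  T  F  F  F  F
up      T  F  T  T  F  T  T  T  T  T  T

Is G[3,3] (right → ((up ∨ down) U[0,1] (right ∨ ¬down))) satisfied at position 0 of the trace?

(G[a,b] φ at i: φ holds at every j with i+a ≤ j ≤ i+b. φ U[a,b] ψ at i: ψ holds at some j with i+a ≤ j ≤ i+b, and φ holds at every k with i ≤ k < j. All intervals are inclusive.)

Check (right → ((up ∨ down) U[0,1] (right ∨ ¬down))) at every j in [3,3]:
  j=3: antecedent false → ✓
All positions satisfy it → formula holds.

Yes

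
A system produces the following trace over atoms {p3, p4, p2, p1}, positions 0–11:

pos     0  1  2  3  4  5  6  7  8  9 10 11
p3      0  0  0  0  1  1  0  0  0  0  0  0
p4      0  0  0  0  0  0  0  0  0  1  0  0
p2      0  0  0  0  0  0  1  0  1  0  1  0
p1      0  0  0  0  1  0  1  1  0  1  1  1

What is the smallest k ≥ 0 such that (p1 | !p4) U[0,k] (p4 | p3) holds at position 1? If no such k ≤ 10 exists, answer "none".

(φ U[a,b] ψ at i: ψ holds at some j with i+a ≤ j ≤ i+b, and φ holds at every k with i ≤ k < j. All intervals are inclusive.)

3

Need earliest j ≥ 1 with (p4 | p3), and (p1 | !p4) at every k in [1,j-1].
  j=1: rhs fails.
  j=2: rhs fails.
  j=3: rhs fails.
  j=4: rhs holds; lhs holds on [1,3]. k = 3.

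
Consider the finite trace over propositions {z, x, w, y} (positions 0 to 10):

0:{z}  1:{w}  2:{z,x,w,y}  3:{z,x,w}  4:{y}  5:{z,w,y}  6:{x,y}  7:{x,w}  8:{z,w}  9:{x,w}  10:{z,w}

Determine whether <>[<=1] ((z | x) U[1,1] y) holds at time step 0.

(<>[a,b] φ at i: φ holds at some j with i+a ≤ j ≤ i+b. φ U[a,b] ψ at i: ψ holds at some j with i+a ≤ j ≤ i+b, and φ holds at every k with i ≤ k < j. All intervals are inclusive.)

False

Check ((z | x) U[1,1] y) at each j in [0,1]:
  j=0: fails
  j=1: fails
No position in the window satisfies it → formula fails.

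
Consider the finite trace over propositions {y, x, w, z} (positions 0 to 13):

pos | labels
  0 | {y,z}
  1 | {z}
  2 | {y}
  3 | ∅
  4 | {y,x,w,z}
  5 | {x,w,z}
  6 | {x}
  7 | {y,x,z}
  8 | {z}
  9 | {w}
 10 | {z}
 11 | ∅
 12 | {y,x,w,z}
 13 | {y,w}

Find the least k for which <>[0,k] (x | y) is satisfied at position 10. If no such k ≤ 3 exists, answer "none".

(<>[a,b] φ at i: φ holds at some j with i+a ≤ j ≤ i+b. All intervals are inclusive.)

Scan j = 10,11,… for (x | y):
  j=10: fails
  j=11: fails
  j=12: holds
First hit at j=12, so smallest k = 12-10 = 2.

2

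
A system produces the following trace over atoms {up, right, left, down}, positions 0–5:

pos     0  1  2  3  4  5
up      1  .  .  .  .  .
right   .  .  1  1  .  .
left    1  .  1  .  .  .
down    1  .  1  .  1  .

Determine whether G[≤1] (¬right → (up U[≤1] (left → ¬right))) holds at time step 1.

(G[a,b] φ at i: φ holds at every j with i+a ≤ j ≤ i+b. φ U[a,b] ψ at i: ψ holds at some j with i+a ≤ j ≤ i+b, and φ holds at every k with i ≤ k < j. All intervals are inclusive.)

True

Check (¬right → (up U[≤1] (left → ¬right))) at every j in [1,2]:
  j=1: antecedent true; consequent holds → ✓
  j=2: antecedent false → ✓
All positions satisfy it → formula holds.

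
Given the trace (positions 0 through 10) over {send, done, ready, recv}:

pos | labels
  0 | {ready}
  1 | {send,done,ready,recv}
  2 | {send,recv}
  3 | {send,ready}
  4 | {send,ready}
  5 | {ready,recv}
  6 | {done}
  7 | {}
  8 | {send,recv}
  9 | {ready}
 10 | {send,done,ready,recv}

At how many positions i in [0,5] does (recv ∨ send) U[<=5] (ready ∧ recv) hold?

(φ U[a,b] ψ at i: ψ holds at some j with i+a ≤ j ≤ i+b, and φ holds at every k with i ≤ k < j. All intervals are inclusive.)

Evaluate at each i in [0,5]:
  i=0: ✗ (lhs fails at k=0 before rhs at j=1)
  i=1: ✓ (rhs at j=1)
  i=2: ✓ (rhs at j=5; lhs holds on [2,4])
  i=3: ✓ (rhs at j=5; lhs holds on [3,4])
  i=4: ✓ (rhs at j=5; lhs holds on [4,4])
  i=5: ✓ (rhs at j=5)
Positions where it holds: {1, 2, 3, 4, 5} → 5.

5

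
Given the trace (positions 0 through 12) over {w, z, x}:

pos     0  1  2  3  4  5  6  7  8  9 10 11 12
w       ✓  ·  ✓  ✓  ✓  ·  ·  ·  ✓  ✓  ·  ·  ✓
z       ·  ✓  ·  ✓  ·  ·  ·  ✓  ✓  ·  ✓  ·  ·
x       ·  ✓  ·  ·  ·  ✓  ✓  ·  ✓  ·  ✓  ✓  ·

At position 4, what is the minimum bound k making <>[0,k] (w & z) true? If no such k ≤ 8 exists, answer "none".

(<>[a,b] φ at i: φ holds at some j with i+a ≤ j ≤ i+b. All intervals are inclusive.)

Scan j = 4,5,… for (w & z):
  j=4: fails
  j=5: fails
  j=6: fails
  j=7: fails
  j=8: holds
First hit at j=8, so smallest k = 8-4 = 4.

4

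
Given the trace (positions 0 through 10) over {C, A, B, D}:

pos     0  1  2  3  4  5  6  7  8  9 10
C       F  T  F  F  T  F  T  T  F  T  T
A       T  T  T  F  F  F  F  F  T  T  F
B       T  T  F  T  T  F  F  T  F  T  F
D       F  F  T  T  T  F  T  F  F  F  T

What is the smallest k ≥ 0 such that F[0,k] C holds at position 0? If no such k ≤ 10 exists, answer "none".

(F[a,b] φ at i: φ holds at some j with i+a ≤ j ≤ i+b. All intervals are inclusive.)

Scan j = 0,1,… for C:
  j=0: fails
  j=1: holds
First hit at j=1, so smallest k = 1-0 = 1.

1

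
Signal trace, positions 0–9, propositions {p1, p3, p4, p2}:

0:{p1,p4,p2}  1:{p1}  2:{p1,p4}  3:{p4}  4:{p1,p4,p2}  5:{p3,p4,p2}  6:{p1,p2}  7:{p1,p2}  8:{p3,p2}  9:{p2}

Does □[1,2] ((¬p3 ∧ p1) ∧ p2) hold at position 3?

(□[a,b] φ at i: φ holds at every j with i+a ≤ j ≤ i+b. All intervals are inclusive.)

False

Check ((¬p3 ∧ p1) ∧ p2) at every j in [4,5]:
  j=4: true
  j=5: false
Fails at j=5 → formula fails.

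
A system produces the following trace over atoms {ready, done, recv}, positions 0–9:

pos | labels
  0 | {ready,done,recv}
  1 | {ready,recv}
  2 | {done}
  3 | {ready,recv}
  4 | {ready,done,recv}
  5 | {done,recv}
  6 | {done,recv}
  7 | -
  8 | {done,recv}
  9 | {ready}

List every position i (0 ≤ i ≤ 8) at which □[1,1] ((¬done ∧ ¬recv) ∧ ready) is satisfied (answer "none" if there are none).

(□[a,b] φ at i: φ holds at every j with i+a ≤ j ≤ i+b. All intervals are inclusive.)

Evaluate at each i in [0,8]:
  i=0: ✗ (fails at j=1)
  i=1: ✗ (fails at j=2)
  i=2: ✗ (fails at j=3)
  i=3: ✗ (fails at j=4)
  i=4: ✗ (fails at j=5)
  i=5: ✗ (fails at j=6)
  i=6: ✗ (fails at j=7)
  i=7: ✗ (fails at j=8)
  i=8: ✓ (all of [9,9])

8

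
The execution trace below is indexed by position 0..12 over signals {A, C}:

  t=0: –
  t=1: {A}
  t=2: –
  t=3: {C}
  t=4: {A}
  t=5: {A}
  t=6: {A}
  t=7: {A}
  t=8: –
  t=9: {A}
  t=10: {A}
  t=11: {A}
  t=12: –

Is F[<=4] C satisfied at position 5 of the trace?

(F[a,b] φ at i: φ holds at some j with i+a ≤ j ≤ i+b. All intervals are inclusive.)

False

Check C at each j in [5,9]:
  j=5: false
  j=6: false
  j=7: false
  j=8: false
  j=9: false
No position in the window satisfies it → formula fails.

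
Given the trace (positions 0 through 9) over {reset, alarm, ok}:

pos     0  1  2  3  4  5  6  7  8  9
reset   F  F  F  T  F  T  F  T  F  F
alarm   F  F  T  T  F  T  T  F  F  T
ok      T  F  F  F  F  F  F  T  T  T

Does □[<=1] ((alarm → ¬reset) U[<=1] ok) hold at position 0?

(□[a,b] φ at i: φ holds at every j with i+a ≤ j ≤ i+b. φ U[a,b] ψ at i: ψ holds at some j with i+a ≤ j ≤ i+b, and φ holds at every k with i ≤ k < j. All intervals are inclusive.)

Does not hold

Check ((alarm → ¬reset) U[<=1] ok) at every j in [0,1]:
  j=0: holds
  j=1: fails
Fails at j=1 → formula fails.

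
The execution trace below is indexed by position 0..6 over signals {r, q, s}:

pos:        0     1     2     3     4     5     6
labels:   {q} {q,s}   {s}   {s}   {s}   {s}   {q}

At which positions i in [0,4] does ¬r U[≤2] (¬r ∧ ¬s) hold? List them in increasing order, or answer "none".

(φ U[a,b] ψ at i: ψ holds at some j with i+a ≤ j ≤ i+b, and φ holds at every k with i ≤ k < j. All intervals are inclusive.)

Evaluate at each i in [0,4]:
  i=0: ✓ (rhs at j=0)
  i=1: ✗ (no rhs in [1,3])
  i=2: ✗ (no rhs in [2,4])
  i=3: ✗ (no rhs in [3,5])
  i=4: ✓ (rhs at j=6; lhs holds on [4,5])

0, 4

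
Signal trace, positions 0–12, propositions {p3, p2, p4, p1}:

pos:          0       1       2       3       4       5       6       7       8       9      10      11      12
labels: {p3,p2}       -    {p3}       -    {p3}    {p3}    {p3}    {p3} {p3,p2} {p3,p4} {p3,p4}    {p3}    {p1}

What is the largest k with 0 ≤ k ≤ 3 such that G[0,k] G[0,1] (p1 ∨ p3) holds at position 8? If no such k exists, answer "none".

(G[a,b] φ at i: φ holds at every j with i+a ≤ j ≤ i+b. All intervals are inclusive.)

3

G[0,1] (p1 ∨ p3) must hold from j=8 onward; find where it first fails.
  j=8: holds
  j=9: holds
  j=10: holds
  j=11: holds
Holds through j=11; largest k = 3.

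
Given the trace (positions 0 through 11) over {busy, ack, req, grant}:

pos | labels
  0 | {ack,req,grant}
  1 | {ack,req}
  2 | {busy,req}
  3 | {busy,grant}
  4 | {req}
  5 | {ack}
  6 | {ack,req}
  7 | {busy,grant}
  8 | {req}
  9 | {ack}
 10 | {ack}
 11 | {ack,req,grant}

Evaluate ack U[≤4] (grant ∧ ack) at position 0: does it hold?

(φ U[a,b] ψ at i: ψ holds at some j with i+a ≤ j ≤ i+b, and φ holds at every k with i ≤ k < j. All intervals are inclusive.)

Yes

Need some j in [0,4] with (grant ∧ ack), and ack at every k in [0,j-1].
  j=0: (grant ∧ ack) holds; no prefix to check → satisfied.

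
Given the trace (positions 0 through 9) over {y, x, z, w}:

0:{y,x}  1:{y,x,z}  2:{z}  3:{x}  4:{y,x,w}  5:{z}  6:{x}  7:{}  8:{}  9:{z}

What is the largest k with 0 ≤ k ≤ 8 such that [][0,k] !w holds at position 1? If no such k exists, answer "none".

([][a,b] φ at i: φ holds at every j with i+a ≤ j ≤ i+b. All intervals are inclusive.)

!w must hold from j=1 onward; find where it first fails.
  j=1: holds
  j=2: holds
  j=3: holds
  j=4: fails
Holds on [1,3], so largest k = 2.

2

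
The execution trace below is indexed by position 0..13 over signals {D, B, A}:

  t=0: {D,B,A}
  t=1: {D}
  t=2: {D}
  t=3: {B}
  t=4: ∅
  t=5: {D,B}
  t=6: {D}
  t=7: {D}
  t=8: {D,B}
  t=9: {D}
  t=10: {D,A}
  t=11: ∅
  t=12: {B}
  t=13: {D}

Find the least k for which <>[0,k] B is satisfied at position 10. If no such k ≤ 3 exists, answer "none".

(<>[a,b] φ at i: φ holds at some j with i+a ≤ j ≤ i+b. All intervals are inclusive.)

2

Scan j = 10,11,… for B:
  j=10: fails
  j=11: fails
  j=12: holds
First hit at j=12, so smallest k = 12-10 = 2.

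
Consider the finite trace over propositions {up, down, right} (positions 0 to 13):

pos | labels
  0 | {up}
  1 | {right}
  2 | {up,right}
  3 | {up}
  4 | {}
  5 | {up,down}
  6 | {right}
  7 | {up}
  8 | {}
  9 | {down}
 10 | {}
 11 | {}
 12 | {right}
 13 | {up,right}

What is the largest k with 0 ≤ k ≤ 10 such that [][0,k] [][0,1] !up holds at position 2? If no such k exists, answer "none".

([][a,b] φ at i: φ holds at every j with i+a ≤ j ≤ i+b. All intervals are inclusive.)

none

[][0,1] !up must hold from j=2 onward; find where it first fails.
  j=2: fails → no k works.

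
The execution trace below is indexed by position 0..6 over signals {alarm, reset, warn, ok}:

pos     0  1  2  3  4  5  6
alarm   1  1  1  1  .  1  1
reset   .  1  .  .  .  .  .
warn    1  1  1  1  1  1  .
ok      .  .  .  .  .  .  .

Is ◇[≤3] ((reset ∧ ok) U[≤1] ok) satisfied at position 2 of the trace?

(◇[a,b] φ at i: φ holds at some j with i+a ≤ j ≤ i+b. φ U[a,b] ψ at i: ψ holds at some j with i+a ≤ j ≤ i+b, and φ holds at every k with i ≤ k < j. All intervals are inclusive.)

Does not hold

Check ((reset ∧ ok) U[≤1] ok) at each j in [2,5]:
  j=2: fails
  j=3: fails
  j=4: fails
  j=5: fails
No position in the window satisfies it → formula fails.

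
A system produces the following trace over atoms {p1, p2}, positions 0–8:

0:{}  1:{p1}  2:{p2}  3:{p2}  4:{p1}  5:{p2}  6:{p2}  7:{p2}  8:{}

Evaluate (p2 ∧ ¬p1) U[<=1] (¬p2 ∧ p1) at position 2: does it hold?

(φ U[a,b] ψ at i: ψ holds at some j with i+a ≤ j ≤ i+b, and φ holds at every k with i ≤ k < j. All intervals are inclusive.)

Need some j in [2,3] with (¬p2 ∧ p1), and (p2 ∧ ¬p1) at every k in [2,j-1].
  j=2: (¬p2 ∧ p1) false.
  j=3: (¬p2 ∧ p1) false.
No j in the window works → until fails.

Does not hold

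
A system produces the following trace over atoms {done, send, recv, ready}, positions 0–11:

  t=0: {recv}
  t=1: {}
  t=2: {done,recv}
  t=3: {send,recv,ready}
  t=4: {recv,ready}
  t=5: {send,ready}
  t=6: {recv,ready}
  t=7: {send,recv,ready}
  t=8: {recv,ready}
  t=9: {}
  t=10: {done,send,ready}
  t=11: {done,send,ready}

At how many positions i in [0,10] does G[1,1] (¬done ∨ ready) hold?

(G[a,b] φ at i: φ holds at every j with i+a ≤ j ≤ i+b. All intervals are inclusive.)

Evaluate at each i in [0,10]:
  i=0: ✓ (all of [1,1])
  i=1: ✗ (fails at j=2)
  i=2: ✓ (all of [3,3])
  i=3: ✓ (all of [4,4])
  i=4: ✓ (all of [5,5])
  i=5: ✓ (all of [6,6])
  i=6: ✓ (all of [7,7])
  i=7: ✓ (all of [8,8])
  i=8: ✓ (all of [9,9])
  i=9: ✓ (all of [10,10])
  i=10: ✓ (all of [11,11])
Positions where it holds: {0, 2, 3, 4, 5, 6, 7, 8, 9, 10} → 10.

10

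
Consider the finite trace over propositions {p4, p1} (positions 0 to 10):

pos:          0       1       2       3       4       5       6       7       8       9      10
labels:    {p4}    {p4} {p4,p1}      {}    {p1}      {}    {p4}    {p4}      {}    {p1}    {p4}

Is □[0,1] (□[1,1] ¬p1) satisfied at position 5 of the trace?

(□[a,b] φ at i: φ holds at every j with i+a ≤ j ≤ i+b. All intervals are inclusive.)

Holds

Check □[1,1] ¬p1 at every j in [5,6]:
  j=5: holds on [6,6]
  j=6: holds on [7,7]
All positions satisfy it → formula holds.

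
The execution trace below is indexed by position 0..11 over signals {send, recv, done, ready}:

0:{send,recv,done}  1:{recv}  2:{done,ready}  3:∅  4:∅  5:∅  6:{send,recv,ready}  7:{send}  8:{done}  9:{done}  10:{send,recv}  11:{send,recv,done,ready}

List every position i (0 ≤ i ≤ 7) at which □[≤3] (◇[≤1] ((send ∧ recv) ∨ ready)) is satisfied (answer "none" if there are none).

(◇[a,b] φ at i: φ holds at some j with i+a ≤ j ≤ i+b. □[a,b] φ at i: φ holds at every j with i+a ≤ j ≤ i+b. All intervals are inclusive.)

none

Evaluate at each i in [0,7]:
  i=0: ✗ (fails at j=3)
  i=1: ✗ (fails at j=3)
  i=2: ✗ (fails at j=3)
  i=3: ✗ (fails at j=3)
  i=4: ✗ (fails at j=4)
  i=5: ✗ (fails at j=7)
  i=6: ✗ (fails at j=7)
  i=7: ✗ (fails at j=7)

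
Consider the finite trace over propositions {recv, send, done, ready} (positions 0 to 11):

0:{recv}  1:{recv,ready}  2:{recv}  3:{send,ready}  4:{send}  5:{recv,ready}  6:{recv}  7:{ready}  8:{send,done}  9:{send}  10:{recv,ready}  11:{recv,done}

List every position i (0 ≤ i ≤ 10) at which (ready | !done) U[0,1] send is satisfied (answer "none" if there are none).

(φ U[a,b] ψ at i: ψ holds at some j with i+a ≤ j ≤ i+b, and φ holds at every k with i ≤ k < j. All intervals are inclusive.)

2, 3, 4, 7, 8, 9

Evaluate at each i in [0,10]:
  i=0: ✗ (no rhs in [0,1])
  i=1: ✗ (no rhs in [1,2])
  i=2: ✓ (rhs at j=3; lhs holds on [2,2])
  i=3: ✓ (rhs at j=3)
  i=4: ✓ (rhs at j=4)
  i=5: ✗ (no rhs in [5,6])
  i=6: ✗ (no rhs in [6,7])
  i=7: ✓ (rhs at j=8; lhs holds on [7,7])
  i=8: ✓ (rhs at j=8)
  i=9: ✓ (rhs at j=9)
  i=10: ✗ (no rhs in [10,11])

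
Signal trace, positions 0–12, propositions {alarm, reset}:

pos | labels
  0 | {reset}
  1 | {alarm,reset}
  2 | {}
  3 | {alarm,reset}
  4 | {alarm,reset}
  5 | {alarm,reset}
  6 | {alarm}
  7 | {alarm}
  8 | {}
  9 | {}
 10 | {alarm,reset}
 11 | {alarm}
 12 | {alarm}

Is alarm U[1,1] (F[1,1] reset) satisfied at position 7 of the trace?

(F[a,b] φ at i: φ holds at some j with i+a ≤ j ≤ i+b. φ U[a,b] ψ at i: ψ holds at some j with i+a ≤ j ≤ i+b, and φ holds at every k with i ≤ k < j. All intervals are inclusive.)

Need some j in [8,8] with F[1,1] reset, and alarm at every k in [7,j-1].
  j=8: F[1,1] reset — fails (none in [9,9]).
No j in the window works → until fails.

No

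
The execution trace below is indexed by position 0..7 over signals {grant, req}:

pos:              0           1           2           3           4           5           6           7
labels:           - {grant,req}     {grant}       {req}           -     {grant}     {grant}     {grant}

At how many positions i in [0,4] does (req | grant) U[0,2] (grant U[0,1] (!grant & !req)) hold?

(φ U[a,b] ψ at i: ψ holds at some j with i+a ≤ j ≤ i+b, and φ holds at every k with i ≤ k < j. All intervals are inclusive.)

4

Evaluate at each i in [0,4]:
  i=0: ✓ (rhs at j=0)
  i=1: ✗ (no rhs in [1,3])
  i=2: ✓ (rhs at j=4; lhs holds on [2,3])
  i=3: ✓ (rhs at j=4; lhs holds on [3,3])
  i=4: ✓ (rhs at j=4)
Positions where it holds: {0, 2, 3, 4} → 4.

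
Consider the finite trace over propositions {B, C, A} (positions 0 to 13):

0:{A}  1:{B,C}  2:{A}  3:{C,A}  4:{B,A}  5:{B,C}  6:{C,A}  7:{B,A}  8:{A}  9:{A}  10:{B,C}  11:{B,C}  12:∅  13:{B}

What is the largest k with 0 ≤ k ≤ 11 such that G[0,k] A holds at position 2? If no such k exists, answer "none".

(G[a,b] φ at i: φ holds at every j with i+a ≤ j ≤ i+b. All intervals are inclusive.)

A must hold from j=2 onward; find where it first fails.
  j=2: holds
  j=3: holds
  j=4: holds
  j=5: fails
Holds on [2,4], so largest k = 2.

2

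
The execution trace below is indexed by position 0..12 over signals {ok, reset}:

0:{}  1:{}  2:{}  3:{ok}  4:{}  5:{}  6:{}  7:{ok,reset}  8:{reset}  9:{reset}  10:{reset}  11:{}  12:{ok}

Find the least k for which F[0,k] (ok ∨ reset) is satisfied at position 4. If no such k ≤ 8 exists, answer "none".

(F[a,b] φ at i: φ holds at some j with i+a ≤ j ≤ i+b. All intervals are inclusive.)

3

Scan j = 4,5,… for (ok ∨ reset):
  j=4: fails
  j=5: fails
  j=6: fails
  j=7: holds
First hit at j=7, so smallest k = 7-4 = 3.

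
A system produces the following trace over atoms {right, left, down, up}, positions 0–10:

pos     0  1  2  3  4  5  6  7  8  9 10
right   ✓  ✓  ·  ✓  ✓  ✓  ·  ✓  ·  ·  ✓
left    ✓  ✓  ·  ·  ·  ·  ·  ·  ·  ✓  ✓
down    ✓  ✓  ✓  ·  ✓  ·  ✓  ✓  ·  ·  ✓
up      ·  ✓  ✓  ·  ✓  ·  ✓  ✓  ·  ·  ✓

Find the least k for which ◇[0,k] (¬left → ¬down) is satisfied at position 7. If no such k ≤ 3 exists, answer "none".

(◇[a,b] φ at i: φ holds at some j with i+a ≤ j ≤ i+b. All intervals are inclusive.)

1

Scan j = 7,8,… for (¬left → ¬down):
  j=7: fails
  j=8: holds
First hit at j=8, so smallest k = 8-7 = 1.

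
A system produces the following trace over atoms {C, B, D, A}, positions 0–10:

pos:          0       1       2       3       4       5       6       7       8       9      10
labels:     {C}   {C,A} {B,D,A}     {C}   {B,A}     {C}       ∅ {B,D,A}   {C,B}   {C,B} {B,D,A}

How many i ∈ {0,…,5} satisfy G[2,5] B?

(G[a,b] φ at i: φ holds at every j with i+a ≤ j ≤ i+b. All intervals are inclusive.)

1

Evaluate at each i in [0,5]:
  i=0: ✗ (fails at j=3)
  i=1: ✗ (fails at j=3)
  i=2: ✗ (fails at j=5)
  i=3: ✗ (fails at j=5)
  i=4: ✗ (fails at j=6)
  i=5: ✓ (all of [7,10])
Positions where it holds: {5} → 1.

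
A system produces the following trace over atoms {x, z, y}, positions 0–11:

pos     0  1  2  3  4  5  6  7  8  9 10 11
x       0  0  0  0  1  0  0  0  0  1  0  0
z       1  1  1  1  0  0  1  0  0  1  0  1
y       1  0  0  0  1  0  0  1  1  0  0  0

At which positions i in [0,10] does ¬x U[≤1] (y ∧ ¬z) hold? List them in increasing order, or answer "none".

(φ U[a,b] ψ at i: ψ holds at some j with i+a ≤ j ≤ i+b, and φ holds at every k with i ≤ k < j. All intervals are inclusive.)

3, 4, 6, 7, 8

Evaluate at each i in [0,10]:
  i=0: ✗ (no rhs in [0,1])
  i=1: ✗ (no rhs in [1,2])
  i=2: ✗ (no rhs in [2,3])
  i=3: ✓ (rhs at j=4; lhs holds on [3,3])
  i=4: ✓ (rhs at j=4)
  i=5: ✗ (no rhs in [5,6])
  i=6: ✓ (rhs at j=7; lhs holds on [6,6])
  i=7: ✓ (rhs at j=7)
  i=8: ✓ (rhs at j=8)
  i=9: ✗ (no rhs in [9,10])
  i=10: ✗ (no rhs in [10,11])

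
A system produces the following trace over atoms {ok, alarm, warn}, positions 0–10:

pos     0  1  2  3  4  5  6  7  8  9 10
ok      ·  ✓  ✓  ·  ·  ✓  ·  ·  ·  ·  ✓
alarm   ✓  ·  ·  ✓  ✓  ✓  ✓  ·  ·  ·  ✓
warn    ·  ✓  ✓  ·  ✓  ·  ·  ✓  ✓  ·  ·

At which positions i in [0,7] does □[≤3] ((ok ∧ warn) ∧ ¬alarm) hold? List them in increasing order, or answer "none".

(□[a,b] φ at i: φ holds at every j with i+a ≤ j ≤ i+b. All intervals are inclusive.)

Evaluate at each i in [0,7]:
  i=0: ✗ (fails at j=0)
  i=1: ✗ (fails at j=3)
  i=2: ✗ (fails at j=3)
  i=3: ✗ (fails at j=3)
  i=4: ✗ (fails at j=4)
  i=5: ✗ (fails at j=5)
  i=6: ✗ (fails at j=6)
  i=7: ✗ (fails at j=7)

none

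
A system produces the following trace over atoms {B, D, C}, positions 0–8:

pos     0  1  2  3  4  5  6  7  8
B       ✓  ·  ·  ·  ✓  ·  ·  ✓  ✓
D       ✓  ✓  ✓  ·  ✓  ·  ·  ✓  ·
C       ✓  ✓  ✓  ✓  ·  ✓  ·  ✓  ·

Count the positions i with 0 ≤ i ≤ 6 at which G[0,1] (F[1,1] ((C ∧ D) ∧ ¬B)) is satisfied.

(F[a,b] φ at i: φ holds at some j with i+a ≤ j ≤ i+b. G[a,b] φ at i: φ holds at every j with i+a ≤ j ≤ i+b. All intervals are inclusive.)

Evaluate at each i in [0,6]:
  i=0: ✓ (all of [0,1])
  i=1: ✗ (fails at j=2)
  i=2: ✗ (fails at j=2)
  i=3: ✗ (fails at j=3)
  i=4: ✗ (fails at j=4)
  i=5: ✗ (fails at j=5)
  i=6: ✗ (fails at j=6)
Positions where it holds: {0} → 1.

1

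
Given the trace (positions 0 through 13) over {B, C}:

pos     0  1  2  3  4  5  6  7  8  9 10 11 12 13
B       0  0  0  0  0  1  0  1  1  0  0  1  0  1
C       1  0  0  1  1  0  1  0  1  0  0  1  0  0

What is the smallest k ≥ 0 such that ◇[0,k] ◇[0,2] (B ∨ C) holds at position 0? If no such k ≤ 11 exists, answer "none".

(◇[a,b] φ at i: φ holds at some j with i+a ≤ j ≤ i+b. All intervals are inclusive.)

Scan j = 0,1,… for ◇[0,2] (B ∨ C):
  j=0: holds
First hit at j=0, so smallest k = 0-0 = 0.

0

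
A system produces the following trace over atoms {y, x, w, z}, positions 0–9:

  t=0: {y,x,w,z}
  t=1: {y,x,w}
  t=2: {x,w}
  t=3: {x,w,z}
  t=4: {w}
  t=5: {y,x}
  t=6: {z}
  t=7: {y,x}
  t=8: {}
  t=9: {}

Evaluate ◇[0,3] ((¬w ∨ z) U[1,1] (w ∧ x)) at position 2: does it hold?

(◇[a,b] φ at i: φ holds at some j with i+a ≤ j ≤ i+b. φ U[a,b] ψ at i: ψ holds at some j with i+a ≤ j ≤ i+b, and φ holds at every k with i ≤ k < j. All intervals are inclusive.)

No

Check ((¬w ∨ z) U[1,1] (w ∧ x)) at each j in [2,5]:
  j=2: fails
  j=3: fails
  j=4: fails
  j=5: fails
No position in the window satisfies it → formula fails.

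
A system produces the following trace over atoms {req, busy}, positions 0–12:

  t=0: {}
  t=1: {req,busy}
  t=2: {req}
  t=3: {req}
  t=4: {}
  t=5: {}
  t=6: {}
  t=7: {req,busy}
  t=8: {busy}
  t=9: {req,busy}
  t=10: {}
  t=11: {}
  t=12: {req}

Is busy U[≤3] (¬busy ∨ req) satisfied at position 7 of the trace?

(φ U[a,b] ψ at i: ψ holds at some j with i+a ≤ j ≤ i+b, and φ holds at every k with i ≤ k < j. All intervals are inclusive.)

Need some j in [7,10] with (¬busy ∨ req), and busy at every k in [7,j-1].
  j=7: (¬busy ∨ req) holds; no prefix to check → satisfied.

Holds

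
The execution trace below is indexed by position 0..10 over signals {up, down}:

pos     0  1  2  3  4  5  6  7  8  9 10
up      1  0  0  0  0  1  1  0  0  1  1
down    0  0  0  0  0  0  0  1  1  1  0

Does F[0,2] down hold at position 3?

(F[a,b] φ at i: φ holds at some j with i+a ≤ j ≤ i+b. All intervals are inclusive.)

Check down at each j in [3,5]:
  j=3: false
  j=4: false
  j=5: false
No position in the window satisfies it → formula fails.

False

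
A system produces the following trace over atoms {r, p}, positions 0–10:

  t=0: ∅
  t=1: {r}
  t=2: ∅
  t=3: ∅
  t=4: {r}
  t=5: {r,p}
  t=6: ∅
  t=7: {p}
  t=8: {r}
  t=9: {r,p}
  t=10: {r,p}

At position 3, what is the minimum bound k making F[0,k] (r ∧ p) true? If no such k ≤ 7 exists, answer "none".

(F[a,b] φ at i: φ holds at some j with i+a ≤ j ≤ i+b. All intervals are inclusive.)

Scan j = 3,4,… for (r ∧ p):
  j=3: fails
  j=4: fails
  j=5: holds
First hit at j=5, so smallest k = 5-3 = 2.

2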